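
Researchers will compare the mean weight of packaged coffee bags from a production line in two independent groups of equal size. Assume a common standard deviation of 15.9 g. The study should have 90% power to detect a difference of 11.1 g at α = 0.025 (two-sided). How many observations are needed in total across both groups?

For two equal groups, n per group = 2·((z_{α/2} + z_β)·σ/δ)².
z_{α/2} = 2.241; z_β = 1.282 (power 90%).
n = 2 × (3.523 × 15.9 / 11.1)² = 2 × 25.47 = 50.94
Round up: n = 51 per group.
Total across both groups: 2 × 51 = 102.

102 total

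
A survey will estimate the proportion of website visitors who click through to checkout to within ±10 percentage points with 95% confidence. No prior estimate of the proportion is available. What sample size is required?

For a proportion with margin E = 0.1 at 95% confidence, z = 1.960.
With no prior estimate, use p = 0.5, which maximizes p(1−p) at 0.25.
n = 0.25 × (z/E)² = 0.25 × (1.960/0.1)² = 96.04
Round up: n = 97.

n = 97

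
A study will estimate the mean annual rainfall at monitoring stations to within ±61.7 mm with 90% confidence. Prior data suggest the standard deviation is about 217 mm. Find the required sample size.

For a mean, the margin of error is E = z·σ/√n, so n = (zσ/E)².
At 90% confidence, z = 1.645.
n = (1.645 × 217 / 61.7)² = 33.47
Round up: n = 34.

34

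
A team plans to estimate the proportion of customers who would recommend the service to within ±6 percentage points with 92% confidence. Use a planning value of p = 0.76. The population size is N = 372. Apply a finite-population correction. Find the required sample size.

For a proportion with margin E = 0.06 at 92% confidence, z = 1.751.
n = p̂(1−p̂)(z/E)² = 0.76 × 0.24 × (1.751/0.06)² = 155.34 — call this n₀.
Finite-population correction with N = 372: n = n₀ / (1 + (n₀−1)/N) = 155.34 / 1.415 = 109.78
Round up: n = 110.

110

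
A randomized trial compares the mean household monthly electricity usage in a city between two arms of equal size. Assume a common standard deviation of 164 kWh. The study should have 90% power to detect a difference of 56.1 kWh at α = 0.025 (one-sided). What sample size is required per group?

180 per group

For two equal groups, n per group = 2·((z_α + z_β)·σ/δ)².
z_α = 1.960; z_β = 1.282 (power 90%).
n = 2 × (3.242 × 164 / 56.1)² = 2 × 89.82 = 179.64
Round up: n = 180 per group.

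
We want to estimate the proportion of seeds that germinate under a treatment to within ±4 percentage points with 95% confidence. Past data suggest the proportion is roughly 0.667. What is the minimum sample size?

For a proportion with margin E = 0.04 at 95% confidence, z = 1.960.
n = p̂(1−p̂)(z/E)² = 0.667 × 0.333 × (1.960/0.04)² = 533.29
Round up: n = 534.

534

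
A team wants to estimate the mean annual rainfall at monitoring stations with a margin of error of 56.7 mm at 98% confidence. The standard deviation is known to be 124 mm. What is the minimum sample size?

26

For a mean, the margin of error is E = z·σ/√n, so n = (zσ/E)².
At 98% confidence, z = 2.326.
n = (2.326 × 124 / 56.7)² = 25.88
Round up: n = 26.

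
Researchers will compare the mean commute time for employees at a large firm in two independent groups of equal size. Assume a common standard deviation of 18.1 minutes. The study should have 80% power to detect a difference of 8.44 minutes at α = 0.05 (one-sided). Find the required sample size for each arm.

57 per group

For two equal groups, n per group = 2·((z_α + z_β)·σ/δ)².
z_α = 1.645; z_β = 0.842 (power 80%).
n = 2 × (2.487 × 18.1 / 8.44)² = 2 × 28.45 = 56.90
Round up: n = 57 per group.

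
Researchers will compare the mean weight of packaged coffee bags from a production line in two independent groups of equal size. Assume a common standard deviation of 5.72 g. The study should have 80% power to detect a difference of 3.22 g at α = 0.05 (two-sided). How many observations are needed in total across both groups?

For two equal groups, n per group = 2·((z_{α/2} + z_β)·σ/δ)².
z_{α/2} = 1.960; z_β = 0.842 (power 80%).
n = 2 × (2.802 × 5.72 / 3.22)² = 2 × 24.78 = 49.56
Round up: n = 50 per group.
Total across both groups: 2 × 50 = 100.

100 total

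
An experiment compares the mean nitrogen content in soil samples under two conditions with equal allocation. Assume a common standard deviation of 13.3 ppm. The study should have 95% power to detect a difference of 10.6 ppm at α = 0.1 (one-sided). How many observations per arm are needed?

For two equal groups, n per group = 2·((z_α + z_β)·σ/δ)².
z_α = 1.282; z_β = 1.645 (power 95%).
n = 2 × (2.927 × 13.3 / 10.6)² = 2 × 13.49 = 26.98
Round up: n = 27 per group.

27 per group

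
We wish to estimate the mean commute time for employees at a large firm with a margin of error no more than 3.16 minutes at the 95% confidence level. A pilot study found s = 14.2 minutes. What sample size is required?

n = 78

For a mean, the margin of error is E = z·σ/√n, so n = (zσ/E)².
At 95% confidence, z = 1.960.
n = (1.960 × 14.2 / 3.16)² = 77.57
Round up: n = 78.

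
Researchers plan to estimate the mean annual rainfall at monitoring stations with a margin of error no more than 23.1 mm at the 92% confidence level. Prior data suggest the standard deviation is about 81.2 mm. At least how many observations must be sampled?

38

For a mean, the margin of error is E = z·σ/√n, so n = (zσ/E)².
At 92% confidence, z = 1.751.
n = (1.751 × 81.2 / 23.1)² = 37.88
Round up: n = 38.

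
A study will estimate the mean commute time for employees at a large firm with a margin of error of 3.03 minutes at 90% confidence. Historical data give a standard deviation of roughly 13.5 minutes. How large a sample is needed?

For a mean, the margin of error is E = z·σ/√n, so n = (zσ/E)².
At 90% confidence, z = 1.645.
n = (1.645 × 13.5 / 3.03)² = 53.72
Round up: n = 54.

n = 54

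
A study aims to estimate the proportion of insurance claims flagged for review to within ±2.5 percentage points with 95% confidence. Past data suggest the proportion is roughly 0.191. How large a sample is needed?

For a proportion with margin E = 0.025 at 95% confidence, z = 1.960.
n = p̂(1−p̂)(z/E)² = 0.191 × 0.809 × (1.960/0.025)² = 949.76
Round up: n = 950.

950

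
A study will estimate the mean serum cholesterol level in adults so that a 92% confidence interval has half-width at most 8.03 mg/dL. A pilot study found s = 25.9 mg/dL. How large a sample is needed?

32

For a mean, the margin of error is E = z·σ/√n, so n = (zσ/E)².
At 92% confidence, z = 1.751.
n = (1.751 × 25.9 / 8.03)² = 31.90
Round up: n = 32.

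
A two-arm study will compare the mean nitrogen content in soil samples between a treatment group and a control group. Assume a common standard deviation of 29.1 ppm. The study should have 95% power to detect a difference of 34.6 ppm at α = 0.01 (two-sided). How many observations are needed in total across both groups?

52 total

For two equal groups, n per group = 2·((z_{α/2} + z_β)·σ/δ)².
z_{α/2} = 2.576; z_β = 1.645 (power 95%).
n = 2 × (4.221 × 29.1 / 34.6)² = 2 × 12.60 = 25.20
Round up: n = 26 per group.
Total across both groups: 2 × 26 = 52.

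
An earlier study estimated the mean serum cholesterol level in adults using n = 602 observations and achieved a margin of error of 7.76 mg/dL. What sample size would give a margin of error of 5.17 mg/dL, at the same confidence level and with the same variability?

Margin of error scales as 1/√n, so n₂ = n₁·(E₁/E₂)².
n₂ = 602 × (7.76/5.17)² = 602 × 2.253 = 1356.31
Round up: n₂ = 1357.

1357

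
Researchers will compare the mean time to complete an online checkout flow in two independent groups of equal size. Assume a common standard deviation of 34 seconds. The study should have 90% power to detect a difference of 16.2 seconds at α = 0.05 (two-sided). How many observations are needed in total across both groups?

For two equal groups, n per group = 2·((z_{α/2} + z_β)·σ/δ)².
z_{α/2} = 1.960; z_β = 1.282 (power 90%).
n = 2 × (3.242 × 34 / 16.2)² = 2 × 46.30 = 92.60
Round up: n = 93 per group.
Total across both groups: 2 × 93 = 186.

186 total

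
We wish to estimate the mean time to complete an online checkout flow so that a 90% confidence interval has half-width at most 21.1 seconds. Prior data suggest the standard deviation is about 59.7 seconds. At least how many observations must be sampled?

For a mean, the margin of error is E = z·σ/√n, so n = (zσ/E)².
At 90% confidence, z = 1.645.
n = (1.645 × 59.7 / 21.1)² = 21.66
Round up: n = 22.

22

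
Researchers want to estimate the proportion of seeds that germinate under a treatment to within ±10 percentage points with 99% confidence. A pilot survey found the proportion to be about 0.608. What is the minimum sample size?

159

For a proportion with margin E = 0.1 at 99% confidence, z = 2.576.
n = p̂(1−p̂)(z/E)² = 0.608 × 0.392 × (2.576/0.1)² = 158.15
Round up: n = 159.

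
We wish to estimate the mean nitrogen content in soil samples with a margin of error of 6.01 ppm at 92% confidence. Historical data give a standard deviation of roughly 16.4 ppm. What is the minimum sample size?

For a mean, the margin of error is E = z·σ/√n, so n = (zσ/E)².
At 92% confidence, z = 1.751.
n = (1.751 × 16.4 / 6.01)² = 22.83
Round up: n = 23.

n = 23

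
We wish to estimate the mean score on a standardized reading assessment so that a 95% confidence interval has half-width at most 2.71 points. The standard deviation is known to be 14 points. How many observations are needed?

For a mean, the margin of error is E = z·σ/√n, so n = (zσ/E)².
At 95% confidence, z = 1.960.
n = (1.960 × 14 / 2.71)² = 102.52
Round up: n = 103.

n = 103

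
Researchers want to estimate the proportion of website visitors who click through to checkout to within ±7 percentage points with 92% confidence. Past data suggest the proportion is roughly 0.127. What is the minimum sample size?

70

For a proportion with margin E = 0.07 at 92% confidence, z = 1.751.
n = p̂(1−p̂)(z/E)² = 0.127 × 0.873 × (1.751/0.07)² = 69.37
Round up: n = 70.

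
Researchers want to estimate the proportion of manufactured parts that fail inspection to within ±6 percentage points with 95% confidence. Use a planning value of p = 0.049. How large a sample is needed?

For a proportion with margin E = 0.06 at 95% confidence, z = 1.960.
n = p̂(1−p̂)(z/E)² = 0.049 × 0.951 × (1.960/0.06)² = 49.73
Round up: n = 50.

50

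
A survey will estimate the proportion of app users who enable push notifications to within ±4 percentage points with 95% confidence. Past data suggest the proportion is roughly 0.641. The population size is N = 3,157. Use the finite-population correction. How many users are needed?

471

For a proportion with margin E = 0.04 at 95% confidence, z = 1.960.
n = p̂(1−p̂)(z/E)² = 0.641 × 0.359 × (1.960/0.04)² = 552.52 — call this n₀.
Finite-population correction with N = 3,157: n = n₀ / (1 + (n₀−1)/N) = 552.52 / 1.175 = 470.23
Round up: n = 471.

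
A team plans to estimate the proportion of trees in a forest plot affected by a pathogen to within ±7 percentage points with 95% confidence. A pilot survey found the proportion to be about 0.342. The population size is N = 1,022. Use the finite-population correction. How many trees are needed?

For a proportion with margin E = 0.07 at 95% confidence, z = 1.960.
n = p̂(1−p̂)(z/E)² = 0.342 × 0.658 × (1.960/0.07)² = 176.43 — call this n₀.
Finite-population correction with N = 1,022: n = n₀ / (1 + (n₀−1)/N) = 176.43 / 1.172 = 150.54
Round up: n = 151.

151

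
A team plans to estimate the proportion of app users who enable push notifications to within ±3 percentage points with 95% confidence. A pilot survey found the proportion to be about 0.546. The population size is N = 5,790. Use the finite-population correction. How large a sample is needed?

For a proportion with margin E = 0.03 at 95% confidence, z = 1.960.
n = p̂(1−p̂)(z/E)² = 0.546 × 0.454 × (1.960/0.03)² = 1058.08 — call this n₀.
Finite-population correction with N = 5,790: n = n₀ / (1 + (n₀−1)/N) = 1058.08 / 1.183 = 894.40
Round up: n = 895.

895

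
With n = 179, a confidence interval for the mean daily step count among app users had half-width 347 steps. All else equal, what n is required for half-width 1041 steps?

20

Margin of error scales as 1/√n, so n₂ = n₁·(E₁/E₂)².
n₂ = 179 × (347/1041)² = 179 × 0.1111 = 19.89
Round up: n₂ = 20.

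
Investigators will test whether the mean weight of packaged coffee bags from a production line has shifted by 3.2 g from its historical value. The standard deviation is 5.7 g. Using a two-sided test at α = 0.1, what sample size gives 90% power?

For a one-sample z-test, n = ((z_{α/2} + z_β)·σ/δ)².
z_{α/2} = 1.645 (two-sided α = 0.1); z_β = 1.282 (power 90% → β = 0.1).
n = (2.927 × 5.7 / 3.2)² = 27.18
Round up: n = 28.

n = 28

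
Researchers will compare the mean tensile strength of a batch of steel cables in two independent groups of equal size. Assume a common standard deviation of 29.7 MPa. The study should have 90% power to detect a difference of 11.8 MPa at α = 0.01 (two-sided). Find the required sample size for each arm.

189 per group

For two equal groups, n per group = 2·((z_{α/2} + z_β)·σ/δ)².
z_{α/2} = 2.576; z_β = 1.282 (power 90%).
n = 2 × (3.858 × 29.7 / 11.8)² = 2 × 94.29 = 188.58
Round up: n = 189 per group.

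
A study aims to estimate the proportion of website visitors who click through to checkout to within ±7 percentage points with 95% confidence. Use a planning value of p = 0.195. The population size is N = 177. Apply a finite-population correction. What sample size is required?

For a proportion with margin E = 0.07 at 95% confidence, z = 1.960.
n = p̂(1−p̂)(z/E)² = 0.195 × 0.805 × (1.960/0.07)² = 123.07 — call this n₀.
Finite-population correction with N = 177: n = n₀ / (1 + (n₀−1)/N) = 123.07 / 1.69 = 72.82
Round up: n = 73.

73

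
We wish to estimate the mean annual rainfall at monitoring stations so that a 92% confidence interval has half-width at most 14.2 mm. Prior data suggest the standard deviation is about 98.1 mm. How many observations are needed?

For a mean, the margin of error is E = z·σ/√n, so n = (zσ/E)².
At 92% confidence, z = 1.751.
n = (1.751 × 98.1 / 14.2)² = 146.33
Round up: n = 147.

147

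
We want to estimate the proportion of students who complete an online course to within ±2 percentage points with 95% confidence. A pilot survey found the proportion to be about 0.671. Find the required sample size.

For a proportion with margin E = 0.02 at 95% confidence, z = 1.960.
n = p̂(1−p̂)(z/E)² = 0.671 × 0.329 × (1.960/0.02)² = 2120.17
Round up: n = 2121.

n = 2121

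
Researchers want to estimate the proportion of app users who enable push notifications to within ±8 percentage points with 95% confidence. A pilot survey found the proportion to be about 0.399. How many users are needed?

n = 144

For a proportion with margin E = 0.08 at 95% confidence, z = 1.960.
n = p̂(1−p̂)(z/E)² = 0.399 × 0.601 × (1.960/0.08)² = 143.94
Round up: n = 144.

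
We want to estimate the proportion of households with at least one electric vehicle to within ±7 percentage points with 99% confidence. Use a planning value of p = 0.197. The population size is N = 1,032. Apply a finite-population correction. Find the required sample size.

178

For a proportion with margin E = 0.07 at 99% confidence, z = 2.576.
n = p̂(1−p̂)(z/E)² = 0.197 × 0.803 × (2.576/0.07)² = 214.23 — call this n₀.
Finite-population correction with N = 1,032: n = n₀ / (1 + (n₀−1)/N) = 214.23 / 1.207 = 177.49
Round up: n = 178.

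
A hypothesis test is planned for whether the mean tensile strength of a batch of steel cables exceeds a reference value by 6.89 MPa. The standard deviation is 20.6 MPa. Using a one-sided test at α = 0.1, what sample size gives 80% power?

41

For a one-sample z-test, n = ((z_α + z_β)·σ/δ)².
z_α = 1.282 (one-sided α = 0.1); z_β = 0.842 (power 80% → β = 0.2).
n = (2.124 × 20.6 / 6.89)² = 40.33
Round up: n = 41.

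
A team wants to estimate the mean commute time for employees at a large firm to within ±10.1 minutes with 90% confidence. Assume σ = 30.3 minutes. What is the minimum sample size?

25

For a mean, the margin of error is E = z·σ/√n, so n = (zσ/E)².
At 90% confidence, z = 1.645.
n = (1.645 × 30.3 / 10.1)² = 24.35
Round up: n = 25.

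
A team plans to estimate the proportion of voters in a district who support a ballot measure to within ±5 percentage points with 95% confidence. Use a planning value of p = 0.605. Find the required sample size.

For a proportion with margin E = 0.05 at 95% confidence, z = 1.960.
n = p̂(1−p̂)(z/E)² = 0.605 × 0.395 × (1.960/0.05)² = 367.22
Round up: n = 368.

368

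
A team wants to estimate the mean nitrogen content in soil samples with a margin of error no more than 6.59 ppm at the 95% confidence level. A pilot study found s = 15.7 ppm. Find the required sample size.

n = 22

For a mean, the margin of error is E = z·σ/√n, so n = (zσ/E)².
At 95% confidence, z = 1.960.
n = (1.960 × 15.7 / 6.59)² = 21.80
Round up: n = 22.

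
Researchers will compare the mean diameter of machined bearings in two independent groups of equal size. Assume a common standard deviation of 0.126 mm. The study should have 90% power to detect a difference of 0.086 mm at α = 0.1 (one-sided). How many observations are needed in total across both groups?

For two equal groups, n per group = 2·((z_α + z_β)·σ/δ)².
z_α = 1.282; z_β = 1.282 (power 90%).
n = 2 × (2.564 × 0.126 / 0.086)² = 2 × 14.11 = 28.22
Round up: n = 29 per group.
Total across both groups: 2 × 29 = 58.

58 total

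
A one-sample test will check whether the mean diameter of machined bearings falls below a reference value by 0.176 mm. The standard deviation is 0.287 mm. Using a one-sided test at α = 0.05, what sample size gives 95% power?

For a one-sample z-test, n = ((z_α + z_β)·σ/δ)².
z_α = 1.645 (one-sided α = 0.05); z_β = 1.645 (power 95% → β = 0.05).
n = (3.290 × 0.287 / 0.176)² = 28.78
Round up: n = 29.

n = 29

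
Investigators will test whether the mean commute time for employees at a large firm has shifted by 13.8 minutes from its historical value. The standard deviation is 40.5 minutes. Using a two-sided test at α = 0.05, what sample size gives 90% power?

n = 91

For a one-sample z-test, n = ((z_{α/2} + z_β)·σ/δ)².
z_{α/2} = 1.960 (two-sided α = 0.05); z_β = 1.282 (power 90% → β = 0.1).
n = (3.242 × 40.5 / 13.8)² = 90.53
Round up: n = 91.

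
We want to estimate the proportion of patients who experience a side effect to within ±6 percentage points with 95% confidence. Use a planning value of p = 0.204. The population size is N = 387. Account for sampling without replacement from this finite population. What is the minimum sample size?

For a proportion with margin E = 0.06 at 95% confidence, z = 1.960.
n = p̂(1−p̂)(z/E)² = 0.204 × 0.796 × (1.960/0.06)² = 173.28 — call this n₀.
Finite-population correction with N = 387: n = n₀ / (1 + (n₀−1)/N) = 173.28 / 1.445 = 119.92
Round up: n = 120.

120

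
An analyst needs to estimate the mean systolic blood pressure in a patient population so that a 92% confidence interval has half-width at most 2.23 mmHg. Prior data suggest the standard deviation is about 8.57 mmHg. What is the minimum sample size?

n = 46

For a mean, the margin of error is E = z·σ/√n, so n = (zσ/E)².
At 92% confidence, z = 1.751.
n = (1.751 × 8.57 / 2.23)² = 45.28
Round up: n = 46.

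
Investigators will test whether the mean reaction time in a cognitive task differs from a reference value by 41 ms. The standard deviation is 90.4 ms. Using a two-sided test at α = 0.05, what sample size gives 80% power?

39

For a one-sample z-test, n = ((z_{α/2} + z_β)·σ/δ)².
z_{α/2} = 1.960 (two-sided α = 0.05); z_β = 0.842 (power 80% → β = 0.2).
n = (2.802 × 90.4 / 41)² = 38.17
Round up: n = 39.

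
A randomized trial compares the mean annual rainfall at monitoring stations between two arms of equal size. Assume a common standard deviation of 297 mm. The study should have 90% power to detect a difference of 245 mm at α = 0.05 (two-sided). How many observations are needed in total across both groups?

62 total

For two equal groups, n per group = 2·((z_{α/2} + z_β)·σ/δ)².
z_{α/2} = 1.960; z_β = 1.282 (power 90%).
n = 2 × (3.242 × 297 / 245)² = 2 × 15.45 = 30.90
Round up: n = 31 per group.
Total across both groups: 2 × 31 = 62.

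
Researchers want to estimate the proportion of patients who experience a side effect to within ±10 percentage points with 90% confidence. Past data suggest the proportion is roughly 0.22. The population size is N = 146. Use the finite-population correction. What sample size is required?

36

For a proportion with margin E = 0.1 at 90% confidence, z = 1.645.
n = p̂(1−p̂)(z/E)² = 0.22 × 0.78 × (1.645/0.1)² = 46.44 — call this n₀.
Finite-population correction with N = 146: n = n₀ / (1 + (n₀−1)/N) = 46.44 / 1.311 = 35.42
Round up: n = 36.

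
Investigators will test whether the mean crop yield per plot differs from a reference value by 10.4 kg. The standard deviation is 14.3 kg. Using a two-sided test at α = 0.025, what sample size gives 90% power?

For a one-sample z-test, n = ((z_{α/2} + z_β)·σ/δ)².
z_{α/2} = 2.241 (two-sided α = 0.025); z_β = 1.282 (power 90% → β = 0.1).
n = (3.523 × 14.3 / 10.4)² = 23.47
Round up: n = 24.

24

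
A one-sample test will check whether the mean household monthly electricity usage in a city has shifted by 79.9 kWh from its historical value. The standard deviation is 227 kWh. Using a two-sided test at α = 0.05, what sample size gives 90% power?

For a one-sample z-test, n = ((z_{α/2} + z_β)·σ/δ)².
z_{α/2} = 1.960 (two-sided α = 0.05); z_β = 1.282 (power 90% → β = 0.1).
n = (3.242 × 227 / 79.9)² = 84.84
Round up: n = 85.

85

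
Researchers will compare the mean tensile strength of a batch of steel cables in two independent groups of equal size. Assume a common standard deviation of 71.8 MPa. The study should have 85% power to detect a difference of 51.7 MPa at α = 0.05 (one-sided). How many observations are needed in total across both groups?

56 total

For two equal groups, n per group = 2·((z_α + z_β)·σ/δ)².
z_α = 1.645; z_β = 1.036 (power 85%).
n = 2 × (2.681 × 71.8 / 51.7)² = 2 × 13.86 = 27.72
Round up: n = 28 per group.
Total across both groups: 2 × 28 = 56.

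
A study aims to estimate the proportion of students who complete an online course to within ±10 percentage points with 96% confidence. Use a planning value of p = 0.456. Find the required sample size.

105

For a proportion with margin E = 0.1 at 96% confidence, z = 2.054.
n = p̂(1−p̂)(z/E)² = 0.456 × 0.544 × (2.054/0.1)² = 104.66
Round up: n = 105.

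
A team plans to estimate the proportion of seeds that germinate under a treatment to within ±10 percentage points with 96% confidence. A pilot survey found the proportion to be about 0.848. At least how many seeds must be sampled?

For a proportion with margin E = 0.1 at 96% confidence, z = 2.054.
n = p̂(1−p̂)(z/E)² = 0.848 × 0.152 × (2.054/0.1)² = 54.38
Round up: n = 55.

n = 55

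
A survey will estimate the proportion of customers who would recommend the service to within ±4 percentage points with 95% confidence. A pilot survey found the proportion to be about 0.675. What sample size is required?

For a proportion with margin E = 0.04 at 95% confidence, z = 1.960.
n = p̂(1−p̂)(z/E)² = 0.675 × 0.325 × (1.960/0.04)² = 526.72
Round up: n = 527.

n = 527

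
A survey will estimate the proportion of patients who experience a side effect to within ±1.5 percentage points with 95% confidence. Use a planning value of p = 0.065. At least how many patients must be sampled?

For a proportion with margin E = 0.015 at 95% confidence, z = 1.960.
n = p̂(1−p̂)(z/E)² = 0.065 × 0.935 × (1.960/0.015)² = 1037.66
Round up: n = 1038.

n = 1038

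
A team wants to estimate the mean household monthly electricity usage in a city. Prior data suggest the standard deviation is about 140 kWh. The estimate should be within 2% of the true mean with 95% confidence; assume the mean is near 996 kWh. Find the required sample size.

190

For a mean, the margin of error is E = z·σ/√n, so n = (zσ/E)².
At 95% confidence, z = 1.960.
E = 2% of 996 = 19.92 kWh.
n = (1.960 × 140 / 19.92)² = 189.75
Round up: n = 190.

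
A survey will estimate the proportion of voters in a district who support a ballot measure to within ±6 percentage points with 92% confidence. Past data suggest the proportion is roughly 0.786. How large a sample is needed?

For a proportion with margin E = 0.06 at 92% confidence, z = 1.751.
n = p̂(1−p̂)(z/E)² = 0.786 × 0.214 × (1.751/0.06)² = 143.25
Round up: n = 144.

144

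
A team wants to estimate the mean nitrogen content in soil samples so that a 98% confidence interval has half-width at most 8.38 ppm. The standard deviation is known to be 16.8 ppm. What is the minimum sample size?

n = 22

For a mean, the margin of error is E = z·σ/√n, so n = (zσ/E)².
At 98% confidence, z = 2.326.
n = (2.326 × 16.8 / 8.38)² = 21.74
Round up: n = 22.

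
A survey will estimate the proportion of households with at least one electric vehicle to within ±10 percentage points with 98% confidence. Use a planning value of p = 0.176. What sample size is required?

For a proportion with margin E = 0.1 at 98% confidence, z = 2.326.
n = p̂(1−p̂)(z/E)² = 0.176 × 0.824 × (2.326/0.1)² = 78.46
Round up: n = 79.

79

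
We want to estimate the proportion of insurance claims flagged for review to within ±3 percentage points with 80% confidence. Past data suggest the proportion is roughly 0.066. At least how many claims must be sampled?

For a proportion with margin E = 0.03 at 80% confidence, z = 1.282.
n = p̂(1−p̂)(z/E)² = 0.066 × 0.934 × (1.282/0.03)² = 112.57
Round up: n = 113.

113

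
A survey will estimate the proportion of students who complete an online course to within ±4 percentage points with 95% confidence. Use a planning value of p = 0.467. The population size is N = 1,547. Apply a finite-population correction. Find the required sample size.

432

For a proportion with margin E = 0.04 at 95% confidence, z = 1.960.
n = p̂(1−p̂)(z/E)² = 0.467 × 0.533 × (1.960/0.04)² = 597.64 — call this n₀.
Finite-population correction with N = 1,547: n = n₀ / (1 + (n₀−1)/N) = 597.64 / 1.386 = 431.20
Round up: n = 432.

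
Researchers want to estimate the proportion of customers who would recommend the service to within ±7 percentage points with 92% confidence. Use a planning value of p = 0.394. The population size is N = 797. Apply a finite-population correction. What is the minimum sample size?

For a proportion with margin E = 0.07 at 92% confidence, z = 1.751.
n = p̂(1−p̂)(z/E)² = 0.394 × 0.606 × (1.751/0.07)² = 149.40 — call this n₀.
Finite-population correction with N = 797: n = n₀ / (1 + (n₀−1)/N) = 149.40 / 1.186 = 125.97
Round up: n = 126.

126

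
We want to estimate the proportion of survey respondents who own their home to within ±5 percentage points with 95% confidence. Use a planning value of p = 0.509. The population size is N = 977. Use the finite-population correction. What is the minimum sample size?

276

For a proportion with margin E = 0.05 at 95% confidence, z = 1.960.
n = p̂(1−p̂)(z/E)² = 0.509 × 0.491 × (1.960/0.05)² = 384.04 — call this n₀.
Finite-population correction with N = 977: n = n₀ / (1 + (n₀−1)/N) = 384.04 / 1.392 = 275.89
Round up: n = 276.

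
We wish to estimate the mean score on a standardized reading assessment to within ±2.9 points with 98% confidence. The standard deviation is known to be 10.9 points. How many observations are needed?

n = 77

For a mean, the margin of error is E = z·σ/√n, so n = (zσ/E)².
At 98% confidence, z = 2.326.
n = (2.326 × 10.9 / 2.9)² = 76.43
Round up: n = 77.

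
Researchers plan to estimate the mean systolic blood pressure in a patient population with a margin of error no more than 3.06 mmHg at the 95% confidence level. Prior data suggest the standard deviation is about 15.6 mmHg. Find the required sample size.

For a mean, the margin of error is E = z·σ/√n, so n = (zσ/E)².
At 95% confidence, z = 1.960.
n = (1.960 × 15.6 / 3.06)² = 99.84
Round up: n = 100.

100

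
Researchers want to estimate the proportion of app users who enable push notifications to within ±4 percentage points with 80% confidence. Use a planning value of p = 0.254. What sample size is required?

For a proportion with margin E = 0.04 at 80% confidence, z = 1.282.
n = p̂(1−p̂)(z/E)² = 0.254 × 0.746 × (1.282/0.04)² = 194.64
Round up: n = 195.

195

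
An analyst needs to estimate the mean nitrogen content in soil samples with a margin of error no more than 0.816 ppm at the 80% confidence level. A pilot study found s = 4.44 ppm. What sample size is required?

For a mean, the margin of error is E = z·σ/√n, so n = (zσ/E)².
At 80% confidence, z = 1.282.
n = (1.282 × 4.44 / 0.816)² = 48.66
Round up: n = 49.

49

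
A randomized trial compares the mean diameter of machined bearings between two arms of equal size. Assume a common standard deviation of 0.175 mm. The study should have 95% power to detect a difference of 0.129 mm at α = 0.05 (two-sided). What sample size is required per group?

48 per group

For two equal groups, n per group = 2·((z_{α/2} + z_β)·σ/δ)².
z_{α/2} = 1.960; z_β = 1.645 (power 95%).
n = 2 × (3.605 × 0.175 / 0.129)² = 2 × 23.92 = 47.84
Round up: n = 48 per group.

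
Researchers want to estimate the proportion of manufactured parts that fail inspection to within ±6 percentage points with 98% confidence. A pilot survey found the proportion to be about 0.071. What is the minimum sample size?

For a proportion with margin E = 0.06 at 98% confidence, z = 2.326.
n = p̂(1−p̂)(z/E)² = 0.071 × 0.929 × (2.326/0.06)² = 99.13
Round up: n = 100.

n = 100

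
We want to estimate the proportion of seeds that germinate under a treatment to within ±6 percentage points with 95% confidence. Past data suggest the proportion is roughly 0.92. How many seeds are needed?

For a proportion with margin E = 0.06 at 95% confidence, z = 1.960.
n = p̂(1−p̂)(z/E)² = 0.92 × 0.08 × (1.960/0.06)² = 78.54
Round up: n = 79.

n = 79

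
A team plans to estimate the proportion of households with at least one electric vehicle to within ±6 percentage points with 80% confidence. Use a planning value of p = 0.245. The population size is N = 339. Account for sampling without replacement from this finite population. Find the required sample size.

For a proportion with margin E = 0.06 at 80% confidence, z = 1.282.
n = p̂(1−p̂)(z/E)² = 0.245 × 0.755 × (1.282/0.06)² = 84.45 — call this n₀.
Finite-population correction with N = 339: n = n₀ / (1 + (n₀−1)/N) = 84.45 / 1.246 = 67.78
Round up: n = 68.

n = 68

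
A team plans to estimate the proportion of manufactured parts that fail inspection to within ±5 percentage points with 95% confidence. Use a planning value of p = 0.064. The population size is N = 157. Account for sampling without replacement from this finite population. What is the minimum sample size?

For a proportion with margin E = 0.05 at 95% confidence, z = 1.960.
n = p̂(1−p̂)(z/E)² = 0.064 × 0.936 × (1.960/0.05)² = 92.05 — call this n₀.
Finite-population correction with N = 157: n = n₀ / (1 + (n₀−1)/N) = 92.05 / 1.58 = 58.26
Round up: n = 59.

n = 59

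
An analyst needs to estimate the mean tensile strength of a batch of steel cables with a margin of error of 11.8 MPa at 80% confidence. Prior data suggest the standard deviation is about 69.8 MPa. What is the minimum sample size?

58

For a mean, the margin of error is E = z·σ/√n, so n = (zσ/E)².
At 80% confidence, z = 1.282.
n = (1.282 × 69.8 / 11.8)² = 57.51
Round up: n = 58.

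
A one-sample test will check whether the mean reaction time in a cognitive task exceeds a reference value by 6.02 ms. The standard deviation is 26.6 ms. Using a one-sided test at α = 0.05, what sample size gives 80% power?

For a one-sample z-test, n = ((z_α + z_β)·σ/δ)².
z_α = 1.645 (one-sided α = 0.05); z_β = 0.842 (power 80% → β = 0.2).
n = (2.487 × 26.6 / 6.02)² = 120.76
Round up: n = 121.

n = 121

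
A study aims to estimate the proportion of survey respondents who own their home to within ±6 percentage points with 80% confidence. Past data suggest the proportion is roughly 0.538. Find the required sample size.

For a proportion with margin E = 0.06 at 80% confidence, z = 1.282.
n = p̂(1−p̂)(z/E)² = 0.538 × 0.462 × (1.282/0.06)² = 113.47
Round up: n = 114.

114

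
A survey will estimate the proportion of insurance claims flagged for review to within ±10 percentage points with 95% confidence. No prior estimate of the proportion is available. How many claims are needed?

For a proportion with margin E = 0.1 at 95% confidence, z = 1.960.
With no prior estimate, use p = 0.5, which maximizes p(1−p) at 0.25.
n = 0.25 × (z/E)² = 0.25 × (1.960/0.1)² = 96.04
Round up: n = 97.

n = 97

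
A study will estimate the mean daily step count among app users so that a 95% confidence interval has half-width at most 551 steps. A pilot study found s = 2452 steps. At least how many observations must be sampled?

77

For a mean, the margin of error is E = z·σ/√n, so n = (zσ/E)².
At 95% confidence, z = 1.960.
n = (1.960 × 2452 / 551)² = 76.08
Round up: n = 77.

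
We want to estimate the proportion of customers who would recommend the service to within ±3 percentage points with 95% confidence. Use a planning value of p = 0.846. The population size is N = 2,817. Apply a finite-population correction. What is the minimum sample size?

465

For a proportion with margin E = 0.03 at 95% confidence, z = 1.960.
n = p̂(1−p̂)(z/E)² = 0.846 × 0.154 × (1.960/0.03)² = 556.11 — call this n₀.
Finite-population correction with N = 2,817: n = n₀ / (1 + (n₀−1)/N) = 556.11 / 1.197 = 464.59
Round up: n = 465.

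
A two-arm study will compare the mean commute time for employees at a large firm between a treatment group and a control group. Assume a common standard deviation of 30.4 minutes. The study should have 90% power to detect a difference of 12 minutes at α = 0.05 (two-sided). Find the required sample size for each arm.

135 per group

For two equal groups, n per group = 2·((z_{α/2} + z_β)·σ/δ)².
z_{α/2} = 1.960; z_β = 1.282 (power 90%).
n = 2 × (3.242 × 30.4 / 12)² = 2 × 67.45 = 134.90
Round up: n = 135 per group.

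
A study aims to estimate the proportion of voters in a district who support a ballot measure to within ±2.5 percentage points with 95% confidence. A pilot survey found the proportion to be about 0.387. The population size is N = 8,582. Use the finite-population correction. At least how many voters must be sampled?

For a proportion with margin E = 0.025 at 95% confidence, z = 1.960.
n = p̂(1−p̂)(z/E)² = 0.387 × 0.613 × (1.960/0.025)² = 1458.15 — call this n₀.
Finite-population correction with N = 8,582: n = n₀ / (1 + (n₀−1)/N) = 1458.15 / 1.17 = 1246.28
Round up: n = 1247.

n = 1247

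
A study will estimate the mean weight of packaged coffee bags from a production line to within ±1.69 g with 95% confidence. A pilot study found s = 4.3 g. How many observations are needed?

For a mean, the margin of error is E = z·σ/√n, so n = (zσ/E)².
At 95% confidence, z = 1.960.
n = (1.960 × 4.3 / 1.69)² = 24.87
Round up: n = 25.

n = 25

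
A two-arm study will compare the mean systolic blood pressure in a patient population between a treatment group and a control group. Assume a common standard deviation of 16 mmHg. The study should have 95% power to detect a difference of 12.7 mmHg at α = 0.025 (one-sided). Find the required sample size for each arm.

42 per group

For two equal groups, n per group = 2·((z_α + z_β)·σ/δ)².
z_α = 1.960; z_β = 1.645 (power 95%).
n = 2 × (3.605 × 16 / 12.7)² = 2 × 20.63 = 41.26
Round up: n = 42 per group.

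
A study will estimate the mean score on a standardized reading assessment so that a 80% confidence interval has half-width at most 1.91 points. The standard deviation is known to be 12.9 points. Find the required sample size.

75

For a mean, the margin of error is E = z·σ/√n, so n = (zσ/E)².
At 80% confidence, z = 1.282.
n = (1.282 × 12.9 / 1.91)² = 74.97
Round up: n = 75.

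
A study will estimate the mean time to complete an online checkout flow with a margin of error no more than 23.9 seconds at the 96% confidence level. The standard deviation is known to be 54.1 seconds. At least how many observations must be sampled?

For a mean, the margin of error is E = z·σ/√n, so n = (zσ/E)².
At 96% confidence, z = 2.054.
n = (2.054 × 54.1 / 23.9)² = 21.62
Round up: n = 22.

22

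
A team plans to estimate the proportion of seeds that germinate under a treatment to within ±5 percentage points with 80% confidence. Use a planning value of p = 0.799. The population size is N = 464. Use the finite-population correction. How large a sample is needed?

87

For a proportion with margin E = 0.05 at 80% confidence, z = 1.282.
n = p̂(1−p̂)(z/E)² = 0.799 × 0.201 × (1.282/0.05)² = 105.58 — call this n₀.
Finite-population correction with N = 464: n = n₀ / (1 + (n₀−1)/N) = 105.58 / 1.225 = 86.19
Round up: n = 87.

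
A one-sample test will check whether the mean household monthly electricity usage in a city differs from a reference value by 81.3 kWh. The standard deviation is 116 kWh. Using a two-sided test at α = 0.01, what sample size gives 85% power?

27

For a one-sample z-test, n = ((z_{α/2} + z_β)·σ/δ)².
z_{α/2} = 2.576 (two-sided α = 0.01); z_β = 1.036 (power 85% → β = 0.15).
n = (3.612 × 116 / 81.3)² = 26.56
Round up: n = 27.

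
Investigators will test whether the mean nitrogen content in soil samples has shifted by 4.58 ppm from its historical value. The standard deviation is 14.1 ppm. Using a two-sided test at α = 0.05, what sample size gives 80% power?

75

For a one-sample z-test, n = ((z_{α/2} + z_β)·σ/δ)².
z_{α/2} = 1.960 (two-sided α = 0.05); z_β = 0.842 (power 80% → β = 0.2).
n = (2.802 × 14.1 / 4.58)² = 74.41
Round up: n = 75.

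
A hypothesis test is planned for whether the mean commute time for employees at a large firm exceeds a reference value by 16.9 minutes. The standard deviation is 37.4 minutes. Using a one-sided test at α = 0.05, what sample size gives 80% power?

For a one-sample z-test, n = ((z_α + z_β)·σ/δ)².
z_α = 1.645 (one-sided α = 0.05); z_β = 0.842 (power 80% → β = 0.2).
n = (2.487 × 37.4 / 16.9)² = 30.29
Round up: n = 31.

31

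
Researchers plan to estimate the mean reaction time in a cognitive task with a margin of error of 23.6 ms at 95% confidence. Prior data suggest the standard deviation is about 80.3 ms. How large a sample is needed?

45

For a mean, the margin of error is E = z·σ/√n, so n = (zσ/E)².
At 95% confidence, z = 1.960.
n = (1.960 × 80.3 / 23.6)² = 44.48
Round up: n = 45.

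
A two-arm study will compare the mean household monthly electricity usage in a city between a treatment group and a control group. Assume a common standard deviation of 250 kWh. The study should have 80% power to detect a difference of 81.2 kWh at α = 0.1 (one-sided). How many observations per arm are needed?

86 per group

For two equal groups, n per group = 2·((z_α + z_β)·σ/δ)².
z_α = 1.282; z_β = 0.842 (power 80%).
n = 2 × (2.124 × 250 / 81.2)² = 2 × 42.76 = 85.52
Round up: n = 86 per group.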